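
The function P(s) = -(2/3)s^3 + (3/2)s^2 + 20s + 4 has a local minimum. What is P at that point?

-629/24

P'(s) = -2s^2 + 3s + 20 = 0 at s = -5/2, 4.
Since P''(s) = -4s + 3, we get P''(-5/2) = 13 > 0 ⇒ local minimum; P''(4) = -13 < 0 ⇒ local maximum.
So the local minimum value is P(-5/2) = -629/24.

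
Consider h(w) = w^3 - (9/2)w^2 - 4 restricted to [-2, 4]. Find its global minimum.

The derivative is 3w^2 - 9w, which vanishes at w = 0 and w = 3.
Candidates: h(-2) = -30,  h(0) = -4,  h(3) = -35/2,  h(4) = -12.
So the minimum is h(-2) = -30.

-30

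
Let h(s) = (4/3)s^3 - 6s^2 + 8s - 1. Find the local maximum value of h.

h'(s) = 4s^2 - 12s + 8. Setting h'(s) = 0 gives s ∈ {1, 2}.
Since h''(s) = 8s - 12, we get h''(1) = -4 < 0 ⇒ local maximum; h''(2) = 4 > 0 ⇒ local minimum.
Thus h has its local maximum at s = 1, with value 7/3.

7/3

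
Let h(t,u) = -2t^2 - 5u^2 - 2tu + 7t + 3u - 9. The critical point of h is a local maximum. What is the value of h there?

-103/36

∂h/∂t = -4t - 2u + 7 = 0 and ∂h/∂u = -2t - 10u + 3 = 0, so (t, u) = (16/9, -1/18).
The Hessian has h_{tt} = -4, h_{uu} = -10, h_{tu} = -2, giving D = 36 > 0 with h_{tt} < 0, so the point is a local maximum.
h(16/9, -1/18) = -103/36.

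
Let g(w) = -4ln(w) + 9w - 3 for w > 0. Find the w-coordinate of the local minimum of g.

g'(w) = -4/w + 9 = 0 gives w = 4/9.
g''(w) = 4/w², which is positive for w > 0, so this is a local minimum.
g(4/9) = -4·ln(4/9) + 4 - 3 ≈ 4.2437.

4/9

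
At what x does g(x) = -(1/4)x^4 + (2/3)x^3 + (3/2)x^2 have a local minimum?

Critical points: g'(x) = -x^3 + 2x^2 + 3x vanishes at x = -1, 0, 3.
Since g''(x) = -3x^2 + 4x + 3, we get g''(-1) = -4 < 0 ⇒ local maximum; g''(0) = 3 > 0 ⇒ local minimum; g''(3) = -12 < 0 ⇒ local maximum.
The local minimum is g(0) = 0.

0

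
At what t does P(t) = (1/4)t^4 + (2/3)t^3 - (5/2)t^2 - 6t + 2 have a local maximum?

-1

P'(t) = t^3 + 2t^2 - 5t - 6. Setting P'(t) = 0 gives t ∈ {-3, -1, 2}.
Since P''(t) = 3t^2 + 4t - 5, we get P''(-3) = 10 > 0 ⇒ local minimum; P''(-1) = -6 < 0 ⇒ local maximum; P''(2) = 15 > 0 ⇒ local minimum.
The local maximum is P(-1) = 61/12.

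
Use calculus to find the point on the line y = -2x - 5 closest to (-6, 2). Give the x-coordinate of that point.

-4

Minimize D(x)^2 = (x + 6)^2 + (-2x - 7)^2.
d/dx[D^2] = 2(x + 6) + 2·(-2)·(-2x - 7) = 0 ⇒ x = -4.
Then y = 3 and the distance is √(5) ≈ 2.2361.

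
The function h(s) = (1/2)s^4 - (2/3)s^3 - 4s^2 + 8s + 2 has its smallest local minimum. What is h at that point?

h'(s) = 2s^3 - 2s^2 - 8s + 8. Setting h'(s) = 0 gives s ∈ {-2, 1, 2}.
Second-derivative test with h''(s) = 6s^2 - 4s - 8: h''(-2) = 24 > 0 ⇒ local minimum; h''(1) = -6 < 0 ⇒ local maximum; h''(2) = 8 > 0 ⇒ local minimum.
Thus h has its smallest local minimum at s = -2, with value -50/3.

-50/3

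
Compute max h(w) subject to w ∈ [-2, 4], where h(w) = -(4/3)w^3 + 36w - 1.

The derivative is -4w^2 + 36, whose only zero in [-2, 4] is w = 3.
Candidates: h(-2) = -187/3, h(3) = 71, h(4) = 173/3.
Hence the absolute maximum is 71 at w = 3.

71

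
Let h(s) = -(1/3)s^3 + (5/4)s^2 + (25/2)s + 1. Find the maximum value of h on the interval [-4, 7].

637/12

Differentiating, h'(s) = -s^2 + (5/2)s + 25/2; which vanishes at s = -5/2 and s = 5.
Compare values at every candidate in [-4, 7]: h(-4) = -23/3; h(-5/2) = -827/48; h(5) = 637/12; h(7) = 425/12.
So the maximum is h(5) = 637/12.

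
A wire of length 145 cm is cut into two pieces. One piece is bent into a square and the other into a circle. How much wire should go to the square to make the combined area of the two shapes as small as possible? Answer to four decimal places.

81.2144

Let x be the length used for the square. Square side x/4; circle radius (145−x)/(2π).
A(x) = (x/4)² + π·((145−x)/(2π))² = x²/16 + (145−x)²/(4π) for 0 ≤ x ≤ 145. A'(x) = x/8 − (145−x)/(2π) = 0 gives x = 4·145/(π+4) ≈ 81.2144.
A'' = 1/8 + 1/(2π) > 0, so this gives the minimum combined area; x ≈ 81.2144 cm to the square.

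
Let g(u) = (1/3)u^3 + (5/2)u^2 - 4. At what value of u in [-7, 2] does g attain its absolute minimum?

g'(u) = u^2 + 5u, which vanishes at u = -5 and u = 0.
Evaluating at the critical points and endpoints: g(-7) = 25/6,  g(-5) = 101/6,  g(0) = -4,  g(2) = 26/3.
The minimum over the interval is -4, attained at u = 0.

0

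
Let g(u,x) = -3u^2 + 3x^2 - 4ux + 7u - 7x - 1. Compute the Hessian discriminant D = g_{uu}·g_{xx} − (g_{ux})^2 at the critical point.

∂g/∂u = -6u - 4x + 7 = 0 and ∂g/∂x = -4u + 6x - 7 = 0, so (u, x) = (7/26, 35/26).
The Hessian has g_{uu} = -6, g_{xx} = 6, g_{ux} = -4, giving D = -52 < 0, so the point is a saddle point.
D = (-6)·(6) − (-4)^2 = -52.

-52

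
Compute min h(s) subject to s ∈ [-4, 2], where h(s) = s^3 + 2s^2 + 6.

-26

Differentiating, h'(s) = 3s^2 + 4s; which vanishes at s = -4/3 and s = 0.
Candidates: h(-4) = -26, h(-4/3) = 194/27, h(0) = 6, h(2) = 22.
The minimum over the interval is -26, attained at s = -4.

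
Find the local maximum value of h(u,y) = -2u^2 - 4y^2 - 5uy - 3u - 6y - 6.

-24/7

∂h/∂u = -4u - 5y - 3 = 0 and ∂h/∂y = -5u - 8y - 6 = 0, so (u, y) = (6/7, -9/7).
The Hessian has h_{uu} = -4, h_{yy} = -8, h_{uy} = -5, giving D = 7 > 0 with h_{uu} < 0, so the point is a local maximum.
h(6/7, -9/7) = -24/7.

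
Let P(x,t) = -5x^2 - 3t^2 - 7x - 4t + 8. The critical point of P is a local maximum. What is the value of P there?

∂P/∂x = -10x - 7 = 0 and ∂P/∂t = -6t - 4 = 0, so (x, t) = (-7/10, -2/3).
The Hessian has P_{xx} = -10, P_{tt} = -6, P_{xt} = 0, giving D = 60 > 0 with P_{xx} < 0, so the point is a local maximum.
P(-7/10, -2/3) = 707/60.

707/60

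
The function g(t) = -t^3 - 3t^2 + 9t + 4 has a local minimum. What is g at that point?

g'(t) = -3t^2 - 6t + 9. Setting g'(t) = 0 gives t ∈ {-3, 1}.
g''(t) = -6t - 6. g''(-3) = 12 > 0 ⇒ local minimum; g''(1) = -12 < 0 ⇒ local maximum.
Thus g has its local minimum at t = -3, with value -23.

-23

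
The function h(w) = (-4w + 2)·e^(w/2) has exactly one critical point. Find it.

-3/2

Differentiating with the product rule gives h'(w) = (-2w - 3)·e^(w/2). Since e^(w/2) > 0, the only critical point is w = -3/2.
h''(-3/2) has the same sign as -2 < 0, so this is a local maximum.
h(-3/2) = (8)·e^(-3/4) ≈ 3.7789.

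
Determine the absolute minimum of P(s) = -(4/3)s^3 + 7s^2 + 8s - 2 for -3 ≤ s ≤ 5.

-49/12

Differentiating, P'(s) = -4s^2 + 14s + 8; which vanishes at s = -1/2 and s = 4.
Compare values at every candidate in [-3, 5]: P(-3) = 73, P(-1/2) = -49/12, P(4) = 170/3, P(5) = 139/3.
Hence the absolute minimum is -49/12 at s = -1/2.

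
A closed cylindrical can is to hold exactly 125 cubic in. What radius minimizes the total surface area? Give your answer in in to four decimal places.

With radius r and height h, πr²h = 125 so h = 125/(πr²), and S(r) = 2πr² + 2πrh = 2πr² + 2·125/r.
S'(r) = 4πr − 2·125/r² = 0 ⇒ r³ = 125/(2π), so r ≈ 2.7096 and h = 2r ≈ 5.4193.
S''(r) = 4π + 4·125/r³ > 0, so this is the minimum; S ≈ 138.3953.

2.7096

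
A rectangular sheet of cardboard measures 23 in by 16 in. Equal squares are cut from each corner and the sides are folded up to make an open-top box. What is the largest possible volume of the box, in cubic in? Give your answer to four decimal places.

510.3845

With cut size x, the volume is V(x) = x(23 − 2x)(16 − 2x) for 0 < x < 8.
V'(x) = 12x^2 − 156x + 368. Setting V'(x) = 0 gives x ≈ 3.0966 (the root in (0, 8)).
V''(x) = 24x − 156 is negative there, so this is the maximum; V ≈ 510.3845.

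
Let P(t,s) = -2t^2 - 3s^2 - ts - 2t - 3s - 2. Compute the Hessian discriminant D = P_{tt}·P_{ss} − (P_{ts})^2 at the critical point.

∂P/∂t = -4t - s - 2 = 0 and ∂P/∂s = -t - 6s - 3 = 0, so (t, s) = (-9/23, -10/23).
The Hessian has P_{tt} = -4, P_{ss} = -6, P_{ts} = -1, giving D = 23 > 0 with P_{tt} < 0, so the point is a local maximum.
D = (-4)·(-6) − (-1)^2 = 23.

23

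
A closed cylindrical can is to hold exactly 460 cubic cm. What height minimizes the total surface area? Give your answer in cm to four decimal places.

8.3667

With radius r and height h, πr²h = 460 so h = 460/(πr²), and S(r) = 2πr² + 2πrh = 2πr² + 2·460/r.
S'(r) = 4πr − 2·460/r² = 0 ⇒ r³ = 460/(2π), so r ≈ 4.1834 and h = 2r ≈ 8.3667.
S''(r) = 4π + 4·460/r³ > 0, so this is the minimum; S ≈ 329.8778.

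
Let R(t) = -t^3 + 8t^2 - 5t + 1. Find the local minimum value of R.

R'(t) = -3t^2 + 16t - 5. Setting R'(t) = 0 gives t ∈ {1/3, 5}.
R''(t) = -6t + 16. R''(1/3) = 14 > 0 ⇒ local minimum; R''(5) = -14 < 0 ⇒ local maximum.
The local minimum is R(1/3) = 5/27.

5/27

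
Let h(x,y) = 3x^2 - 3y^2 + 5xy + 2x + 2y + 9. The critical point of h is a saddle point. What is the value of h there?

∂h/∂x = 6x + 5y + 2 = 0 and ∂h/∂y = 5x - 6y + 2 = 0, so (x, y) = (-22/61, 2/61).
The Hessian has h_{xx} = 6, h_{yy} = -6, h_{xy} = 5, giving D = -61 < 0, so the point is a saddle point.
h(-22/61, 2/61) = 529/61.

529/61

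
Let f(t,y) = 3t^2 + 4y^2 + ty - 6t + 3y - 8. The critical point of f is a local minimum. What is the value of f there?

∂f/∂t = 6t + y - 6 = 0 and ∂f/∂y = t + 8y + 3 = 0, so (t, y) = (51/47, -24/47).
The Hessian has f_{tt} = 6, f_{yy} = 8, f_{ty} = 1, giving D = 47 > 0 with f_{tt} > 0, so the point is a local minimum.
f(51/47, -24/47) = -565/47.

-565/47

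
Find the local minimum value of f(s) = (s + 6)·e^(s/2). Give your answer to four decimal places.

f'(s) = 1·e^(s/2) + (s + 6)·(1/2)·e^(s/2) = ((1/2)s + 4)·e^(s/2). Since e^(s/2) > 0, the only critical point is s = -8.
f''(-8) has the same sign as 1/2 > 0, so this is a local minimum.
f(-8) = (-2)·e^(-4) ≈ -0.0366.

-0.0366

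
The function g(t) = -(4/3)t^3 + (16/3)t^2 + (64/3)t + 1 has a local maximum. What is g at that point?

259/3

Critical points: g'(t) = -4t^2 + (32/3)t + 64/3 vanishes at t = -4/3, 4.
Since g''(t) = -8t + 32/3, we get g''(-4/3) = 64/3 > 0 ⇒ local minimum; g''(4) = -64/3 < 0 ⇒ local maximum.
So the local maximum value is g(4) = 259/3.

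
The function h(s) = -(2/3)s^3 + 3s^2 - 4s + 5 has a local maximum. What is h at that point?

11/3

h'(s) = -2s^2 + 6s - 4 = 0 at s = 1, 2.
h''(s) = -4s + 6. h''(1) = 2 > 0 ⇒ local minimum; h''(2) = -2 < 0 ⇒ local maximum.
The local maximum is h(2) = 11/3.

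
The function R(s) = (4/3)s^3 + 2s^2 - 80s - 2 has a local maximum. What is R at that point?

844/3

R'(s) = 4s^2 + 4s - 80 = 0 at s = -5, 4.
Since R''(s) = 8s + 4, we get R''(-5) = -36 < 0 ⇒ local maximum; R''(4) = 36 > 0 ⇒ local minimum.
So the local maximum value is R(-5) = 844/3.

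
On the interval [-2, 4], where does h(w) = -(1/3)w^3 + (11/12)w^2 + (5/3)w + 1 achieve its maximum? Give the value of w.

5/2

Differentiating, h'(w) = -w^2 + (11/6)w + 5/3; which vanishes at w = -2/3 and w = 5/2.
Candidates: h(-2) = 4; h(-2/3) = 32/81; h(5/2) = 91/16; h(4) = 1.
Hence the absolute maximum is 91/16 at w = 5/2.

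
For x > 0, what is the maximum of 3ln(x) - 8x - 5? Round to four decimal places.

h'(x) = 3/x − 8 = 0 gives x = 3/8.
h''(x) = -3/x², which is negative for x > 0, so this is a local maximum.
h(3/8) = 3·ln(3/8) - 3 - 5 ≈ -10.9425.

-10.9425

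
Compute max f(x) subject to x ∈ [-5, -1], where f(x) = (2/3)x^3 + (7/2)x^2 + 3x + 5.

19/2

Differentiating, f'(x) = 2x^2 + 7x + 3; whose only zero in [-5, -1] is x = -3.
Candidates: f(-5) = -35/6, f(-3) = 19/2, f(-1) = 29/6.
So the maximum is f(-3) = 19/2.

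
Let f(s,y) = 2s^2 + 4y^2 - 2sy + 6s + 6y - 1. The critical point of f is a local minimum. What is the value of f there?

-79/7

∂f/∂s = 4s - 2y + 6 = 0 and ∂f/∂y = -2s + 8y + 6 = 0, so (s, y) = (-15/7, -9/7).
The Hessian has f_{ss} = 4, f_{yy} = 8, f_{sy} = -2, giving D = 28 > 0 with f_{ss} > 0, so the point is a local minimum.
f(-15/7, -9/7) = -79/7.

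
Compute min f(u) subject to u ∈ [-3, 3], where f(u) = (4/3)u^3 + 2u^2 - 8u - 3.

-23/3

f'(u) = 4u^2 + 4u - 8, which vanishes at u = -2 and u = 1.
Evaluating at the critical points and endpoints: f(-3) = 3,  f(-2) = 31/3,  f(1) = -23/3,  f(3) = 27.
The minimum over the interval is -23/3, attained at u = 1.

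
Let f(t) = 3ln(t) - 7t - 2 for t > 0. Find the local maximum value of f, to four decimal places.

-7.5419

f'(t) = 3/t − 7 = 0 gives t = 3/7.
f''(t) = -3/t², which is negative for t > 0, so this is a local maximum.
f(3/7) = 3·ln(3/7) - 3 - 2 ≈ -7.5419.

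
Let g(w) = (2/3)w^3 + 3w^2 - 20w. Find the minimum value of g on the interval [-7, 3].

g'(w) = 2w^2 + 6w - 20, which vanishes at w = -5 and w = 2.
Evaluating at the critical points and endpoints: g(-7) = 175/3; g(-5) = 275/3; g(2) = -68/3; g(3) = -15.
Hence the absolute minimum is -68/3 at w = 2.

-68/3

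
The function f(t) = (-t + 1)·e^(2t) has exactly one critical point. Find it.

1/2

f'(t) = (-1)·e^(2t) + (-t + 1)·2·e^(2t) = (-2t + 1)·e^(2t). Since e^(2t) > 0, the only critical point is t = 1/2.
f''(1/2) has the same sign as -2 < 0, so this is a local maximum.
f(1/2) = (1/2)·e^(1) ≈ 1.3591.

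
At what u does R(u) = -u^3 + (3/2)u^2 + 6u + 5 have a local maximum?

R'(u) = -3u^2 + 3u + 6. Setting R'(u) = 0 gives u ∈ {-1, 2}.
Second-derivative test with R''(u) = -6u + 3: R''(-1) = 9 > 0 ⇒ local minimum; R''(2) = -9 < 0 ⇒ local maximum.
Thus R has its local maximum at u = 2, with value 15.

2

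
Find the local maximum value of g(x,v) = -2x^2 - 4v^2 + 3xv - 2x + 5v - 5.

-79/23

∂g/∂x = -4x + 3v - 2 = 0 and ∂g/∂v = 3x - 8v + 5 = 0, so (x, v) = (-1/23, 14/23).
The Hessian has g_{xx} = -4, g_{vv} = -8, g_{xv} = 3, giving D = 23 > 0 with g_{xx} < 0, so the point is a local maximum.
g(-1/23, 14/23) = -79/23.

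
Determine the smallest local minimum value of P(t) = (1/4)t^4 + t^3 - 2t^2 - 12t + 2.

-18

P'(t) = t^3 + 3t^2 - 4t - 12. Setting P'(t) = 0 gives t ∈ {-3, -2, 2}.
P''(t) = 3t^2 + 6t - 4. P''(-3) = 5 > 0 ⇒ local minimum; P''(-2) = -4 < 0 ⇒ local maximum; P''(2) = 20 > 0 ⇒ local minimum.
The smallest local minimum is P(2) = -18.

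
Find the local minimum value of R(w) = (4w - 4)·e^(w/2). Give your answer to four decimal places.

R'(w) = 4·e^(w/2) + (4w - 4)·(1/2)·e^(w/2) = (2w + 2)·e^(w/2). Since e^(w/2) > 0, the only critical point is w = -1.
R''(-1) has the same sign as 2 > 0, so this is a local minimum.
R(-1) = (-8)·e^(-1/2) ≈ -4.8522.

-4.8522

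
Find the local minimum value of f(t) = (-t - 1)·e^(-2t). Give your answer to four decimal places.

f'(t) = (-1)·e^(-2t) + (-t - 1)·(-2)·e^(-2t) = (2t + 1)·e^(-2t). Since e^(-2t) > 0, the only critical point is t = -1/2.
f''(-1/2) has the same sign as 2 > 0, so this is a local minimum.
f(-1/2) = (-1/2)·e^(1) ≈ -1.3591.

-1.3591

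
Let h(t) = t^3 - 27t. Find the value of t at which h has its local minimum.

h'(t) = 3t^2 - 27. Setting h'(t) = 0 gives t ∈ {-3, 3}.
Since h''(t) = 6t, we get h''(-3) = -18 < 0 ⇒ local maximum; h''(3) = 18 > 0 ⇒ local minimum.
Thus h has its local minimum at t = 3, with value -54.

3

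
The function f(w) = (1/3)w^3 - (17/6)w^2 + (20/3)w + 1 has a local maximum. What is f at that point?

937/162

f'(w) = w^2 - (17/3)w + 20/3 = 0 at w = 5/3, 4.
Second-derivative test with f''(w) = 2w - 17/3: f''(5/3) = -7/3 < 0 ⇒ local maximum; f''(4) = 7/3 > 0 ⇒ local minimum.
So the local maximum value is f(5/3) = 937/162.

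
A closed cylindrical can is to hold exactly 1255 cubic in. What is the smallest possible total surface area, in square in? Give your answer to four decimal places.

644.0858

With radius r and height h, πr²h = 1255 so h = 1255/(πr²), and S(r) = 2πr² + 2πrh = 2πr² + 2·1255/r.
S'(r) = 4πr − 2·1255/r² = 0 ⇒ r³ = 1255/(2π), so r ≈ 5.8455 and h = 2r ≈ 11.6910.
S''(r) = 4π + 4·1255/r³ > 0, so this is the minimum; S ≈ 644.0858.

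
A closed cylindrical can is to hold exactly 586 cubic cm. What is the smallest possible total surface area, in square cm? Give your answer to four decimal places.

387.6558

With radius r and height h, πr²h = 586 so h = 586/(πr²), and S(r) = 2πr² + 2πrh = 2πr² + 2·586/r.
S'(r) = 4πr − 2·586/r² = 0 ⇒ r³ = 586/(2π), so r ≈ 4.5350 and h = 2r ≈ 9.0699.
S''(r) = 4π + 4·586/r³ > 0, so this is the minimum; S ≈ 387.6558.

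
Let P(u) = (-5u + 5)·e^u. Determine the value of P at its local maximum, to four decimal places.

Differentiating with the product rule gives P'(u) = (-5u)·e^u. Since e^u > 0, the only critical point is u = 0.
P''(0) has the same sign as -5 < 0, so this is a local maximum.
P(0) = (5)·e^(0) ≈ 5.0000.

5.0000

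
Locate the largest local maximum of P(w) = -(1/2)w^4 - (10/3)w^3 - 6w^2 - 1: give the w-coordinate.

0

Critical points: P'(w) = -2w^3 - 10w^2 - 12w vanishes at w = -3, -2, 0.
P''(w) = -6w^2 - 20w - 12. P''(-3) = -6 < 0 ⇒ local maximum; P''(-2) = 4 > 0 ⇒ local minimum; P''(0) = -12 < 0 ⇒ local maximum.
Thus P has its largest local maximum at w = 0, with value -1.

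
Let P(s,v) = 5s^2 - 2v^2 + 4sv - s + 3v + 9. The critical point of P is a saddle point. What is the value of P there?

559/56

∂P/∂s = 10s + 4v - 1 = 0 and ∂P/∂v = 4s - 4v + 3 = 0, so (s, v) = (-1/7, 17/28).
The Hessian has P_{ss} = 10, P_{vv} = -4, P_{sv} = 4, giving D = -56 < 0, so the point is a saddle point.
P(-1/7, 17/28) = 559/56.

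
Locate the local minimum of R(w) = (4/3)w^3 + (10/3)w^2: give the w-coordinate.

0

R'(w) = 4w^2 + (20/3)w = 0 at w = -5/3, 0.
Second-derivative test with R''(w) = 8w + 20/3: R''(-5/3) = -20/3 < 0 ⇒ local maximum; R''(0) = 20/3 > 0 ⇒ local minimum.
Thus R has its local minimum at w = 0, with value 0.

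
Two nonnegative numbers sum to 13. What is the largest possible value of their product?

169/4

With x + y = 13, the product is P(x) = x(13 − x).
P'(x) = 13 − 2x = 0 gives x = 13/2; P'' = −2 < 0, so this is the maximum.
P = 13/2·13/2 = 169/4.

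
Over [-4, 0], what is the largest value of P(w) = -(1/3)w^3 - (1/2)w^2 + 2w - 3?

The derivative is -w^2 - w + 2, whose only zero in [-4, 0] is w = -2.
Candidates: P(-4) = 7/3; P(-2) = -19/3; P(0) = -3.
Hence the absolute maximum is 7/3 at w = -4.

7/3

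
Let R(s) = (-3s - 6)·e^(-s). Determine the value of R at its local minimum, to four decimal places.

-8.1548

By the product rule, R'(s) = (3s + 3)·e^(-s). Since e^(-s) > 0, the only critical point is s = -1.
R''(-1) has the same sign as 3 > 0, so this is a local minimum.
R(-1) = (-3)·e^(1) ≈ -8.1548.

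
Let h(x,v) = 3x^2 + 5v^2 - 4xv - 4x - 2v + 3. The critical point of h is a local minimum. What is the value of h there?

∂h/∂x = 6x - 4v - 4 = 0 and ∂h/∂v = -4x + 10v - 2 = 0, so (x, v) = (12/11, 7/11).
The Hessian has h_{xx} = 6, h_{vv} = 10, h_{xv} = -4, giving D = 44 > 0 with h_{xx} > 0, so the point is a local minimum.
h(12/11, 7/11) = 2/11.

2/11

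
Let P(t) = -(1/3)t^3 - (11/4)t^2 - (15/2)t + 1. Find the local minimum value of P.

Critical points: P'(t) = -t^2 - (11/2)t - 15/2 vanishes at t = -3, -5/2.
Since P''(t) = -2t - 11/2, we get P''(-3) = 1/2 > 0 ⇒ local minimum; P''(-5/2) = -1/2 < 0 ⇒ local maximum.
The local minimum is P(-3) = 31/4.

31/4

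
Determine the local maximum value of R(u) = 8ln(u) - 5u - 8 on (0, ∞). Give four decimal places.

-12.2400

R'(u) = 8/u − 5 = 0 gives u = 8/5.
R''(u) = -8/u², which is negative for u > 0, so this is a local maximum.
R(8/5) = 8·ln(8/5) - 8 - 8 ≈ -12.2400.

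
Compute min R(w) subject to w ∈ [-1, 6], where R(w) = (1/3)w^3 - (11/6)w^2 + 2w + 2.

-13/6

The derivative is w^2 - (11/3)w + 2, which vanishes at w = 2/3 and w = 3.
Compare values at every candidate in [-1, 6]: R(-1) = -13/6; R(2/3) = 212/81; R(3) = 1/2; R(6) = 20.
Hence the absolute minimum is -13/6 at w = -1.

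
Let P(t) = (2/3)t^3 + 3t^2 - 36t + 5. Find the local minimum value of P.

Critical points: P'(t) = 2t^2 + 6t - 36 vanishes at t = -6, 3.
Since P''(t) = 4t + 6, we get P''(-6) = -18 < 0 ⇒ local maximum; P''(3) = 18 > 0 ⇒ local minimum.
Thus P has its local minimum at t = 3, with value -58.

-58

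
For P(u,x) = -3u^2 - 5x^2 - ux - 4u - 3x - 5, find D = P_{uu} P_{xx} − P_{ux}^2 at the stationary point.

59

∂P/∂u = -6u - x - 4 = 0 and ∂P/∂x = -u - 10x - 3 = 0, so (u, x) = (-37/59, -14/59).
The Hessian has P_{uu} = -6, P_{xx} = -10, P_{ux} = -1, giving D = 59 > 0 with P_{uu} < 0, so the point is a local maximum.
D = (-6)·(-10) − (-1)^2 = 59.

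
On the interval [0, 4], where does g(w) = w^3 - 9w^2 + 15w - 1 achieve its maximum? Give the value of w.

Differentiating, g'(w) = 3w^2 - 18w + 15; whose only zero in [0, 4] is w = 1.
Evaluating at the critical points and endpoints: g(0) = -1,  g(1) = 6,  g(4) = -21.
So the maximum is g(1) = 6.

1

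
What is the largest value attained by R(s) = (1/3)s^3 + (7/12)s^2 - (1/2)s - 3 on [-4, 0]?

R'(s) = s^2 + (7/6)s - 1/2, whose only zero in [-4, 0] is s = -3/2.
Compare values at every candidate in [-4, 0]: R(-4) = -13, R(-3/2) = -33/16, R(0) = -3.
The maximum over the interval is -33/16, attained at s = -3/2.

-33/16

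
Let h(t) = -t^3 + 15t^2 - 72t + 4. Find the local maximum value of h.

h'(t) = -3t^2 + 30t - 72 = 0 at t = 4, 6.
Since h''(t) = -6t + 30, we get h''(4) = 6 > 0 ⇒ local minimum; h''(6) = -6 < 0 ⇒ local maximum.
So the local maximum value is h(6) = -104.

-104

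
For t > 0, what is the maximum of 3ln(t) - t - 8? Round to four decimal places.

-7.7042

g'(t) = 3/t − 1 = 0 gives t = 3.
g''(t) = -3/t², which is negative for t > 0, so this is a local maximum.
g(3) = 3·ln(3) - 3 - 8 ≈ -7.7042.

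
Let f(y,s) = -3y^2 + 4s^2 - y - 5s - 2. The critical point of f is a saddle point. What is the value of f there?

∂f/∂y = -6y - 1 = 0 and ∂f/∂s = 8s - 5 = 0, so (y, s) = (-1/6, 5/8).
The Hessian has f_{yy} = -6, f_{ss} = 8, f_{ys} = 0, giving D = -48 < 0, so the point is a saddle point.
f(-1/6, 5/8) = -167/48.

-167/48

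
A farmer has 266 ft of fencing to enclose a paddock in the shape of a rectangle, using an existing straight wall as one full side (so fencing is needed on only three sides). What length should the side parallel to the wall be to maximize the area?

Let the sides perpendicular to the wall have length x and the parallel side y, so 2x + y = 266 and the area is A = xy = x(266 − 2x).
A'(x) = 266 − 4x = 0 gives x = 133/2, and A''(x) = −4 < 0 confirms a maximum.
Then y = 266 − 2·133/2 = 133 and A = 17689/2.

133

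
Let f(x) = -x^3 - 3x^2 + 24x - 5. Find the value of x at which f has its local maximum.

Critical points: f'(x) = -3x^2 - 6x + 24 vanishes at x = -4, 2.
Second-derivative test with f''(x) = -6x - 6: f''(-4) = 18 > 0 ⇒ local minimum; f''(2) = -18 < 0 ⇒ local maximum.
The local maximum is f(2) = 23.

2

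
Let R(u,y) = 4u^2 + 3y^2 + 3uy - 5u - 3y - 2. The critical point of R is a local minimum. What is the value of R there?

∂R/∂u = 8u + 3y - 5 = 0 and ∂R/∂y = 3u + 6y - 3 = 0, so (u, y) = (7/13, 3/13).
The Hessian has R_{uu} = 8, R_{yy} = 6, R_{uy} = 3, giving D = 39 > 0 with R_{uu} > 0, so the point is a local minimum.
R(7/13, 3/13) = -48/13.

-48/13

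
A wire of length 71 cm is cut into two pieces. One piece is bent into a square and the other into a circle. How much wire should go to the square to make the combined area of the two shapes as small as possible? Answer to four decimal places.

Let x be the length used for the square. Square side x/4; circle radius (71−x)/(2π).
A(x) = (x/4)² + π·((71−x)/(2π))² = x²/16 + (71−x)²/(4π) for 0 ≤ x ≤ 71. A'(x) = x/8 − (71−x)/(2π) = 0 gives x = 4·71/(π+4) ≈ 39.7670.
A'' = 1/8 + 1/(2π) > 0, so this gives the minimum combined area; x ≈ 39.7670 cm to the square.

39.7670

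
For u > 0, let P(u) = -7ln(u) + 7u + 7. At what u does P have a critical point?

P'(u) = -7/u + 7 = 0 gives u = 1.
P''(u) = 7/u², which is positive for u > 0, so this is a local minimum.
P(1) = -7·ln(1) + 7 + 7 ≈ 14.0000.

1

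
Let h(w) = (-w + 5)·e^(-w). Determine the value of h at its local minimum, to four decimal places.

-0.0025

By the product rule, h'(w) = (w - 6)·e^(-w). Since e^(-w) > 0, the only critical point is w = 6.
h''(6) has the same sign as 1 > 0, so this is a local minimum.
h(6) = (-1)·e^(-6) ≈ -0.0025.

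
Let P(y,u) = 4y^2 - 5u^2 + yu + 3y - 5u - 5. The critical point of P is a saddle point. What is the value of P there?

-335/81

∂P/∂y = 8y + u + 3 = 0 and ∂P/∂u = y - 10u - 5 = 0, so (y, u) = (-25/81, -43/81).
The Hessian has P_{yy} = 8, P_{uu} = -10, P_{yu} = 1, giving D = -81 < 0, so the point is a saddle point.
P(-25/81, -43/81) = -335/81.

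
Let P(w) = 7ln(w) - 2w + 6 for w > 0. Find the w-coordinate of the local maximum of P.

P'(w) = 7/w − 2 = 0 gives w = 7/2.
P''(w) = -7/w², which is negative for w > 0, so this is a local maximum.
P(7/2) = 7·ln(7/2) - 7 + 6 ≈ 7.7693.

7/2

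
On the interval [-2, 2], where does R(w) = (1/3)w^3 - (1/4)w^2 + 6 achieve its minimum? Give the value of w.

-2

The derivative is w^2 - (1/2)w, which vanishes at w = 0 and w = 1/2.
Candidates: R(-2) = 7/3,  R(0) = 6,  R(1/2) = 287/48,  R(2) = 23/3.
Hence the absolute minimum is 7/3 at w = -2.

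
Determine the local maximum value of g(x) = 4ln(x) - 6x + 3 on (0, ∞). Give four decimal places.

g'(x) = 4/x − 6 = 0 gives x = 2/3.
g''(x) = -4/x², which is negative for x > 0, so this is a local maximum.
g(2/3) = 4·ln(2/3) - 4 + 3 ≈ -2.6219.

-2.6219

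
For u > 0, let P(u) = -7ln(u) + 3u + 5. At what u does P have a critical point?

P'(u) = -7/u + 3 = 0 gives u = 7/3.
P''(u) = 7/u², which is positive for u > 0, so this is a local minimum.
P(7/3) = -7·ln(7/3) + 7 + 5 ≈ 6.0689.

7/3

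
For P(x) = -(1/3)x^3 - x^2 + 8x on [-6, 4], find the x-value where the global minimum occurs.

The derivative is -x^2 - 2x + 8, which vanishes at x = -4 and x = 2.
Compare values at every candidate in [-6, 4]: P(-6) = -12, P(-4) = -80/3, P(2) = 28/3, P(4) = -16/3.
So the minimum is P(-4) = -80/3.

-4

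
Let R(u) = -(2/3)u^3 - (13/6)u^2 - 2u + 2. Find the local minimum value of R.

19/8

R'(u) = -2u^2 - (13/3)u - 2 = 0 at u = -3/2, -2/3.
Since R''(u) = -4u - 13/3, we get R''(-3/2) = 5/3 > 0 ⇒ local minimum; R''(-2/3) = -5/3 < 0 ⇒ local maximum.
So the local minimum value is R(-3/2) = 19/8.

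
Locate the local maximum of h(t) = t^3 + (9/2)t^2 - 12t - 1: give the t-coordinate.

-4

Critical points: h'(t) = 3t^2 + 9t - 12 vanishes at t = -4, 1.
h''(t) = 6t + 9. h''(-4) = -15 < 0 ⇒ local maximum; h''(1) = 15 > 0 ⇒ local minimum.
Thus h has its local maximum at t = -4, with value 55.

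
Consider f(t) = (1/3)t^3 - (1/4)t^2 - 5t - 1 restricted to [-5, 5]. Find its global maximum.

The derivative is t^2 - (1/2)t - 5, which vanishes at t = -2 and t = 5/2.
Compare values at every candidate in [-5, 5]: f(-5) = -287/12, f(-2) = 16/3, f(5/2) = -473/48, f(5) = 113/12.
The maximum over the interval is 113/12, attained at t = 5.

113/12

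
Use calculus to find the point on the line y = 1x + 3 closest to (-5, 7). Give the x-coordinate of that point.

-1/2

Minimize D(x)^2 = (x + 5)^2 + (x - 4)^2.
d/dx[D^2] = 2(x + 5) + 2·1·(x - 4) = 0 ⇒ x = -1/2.
Then y = 5/2 and the distance is √(81/2) ≈ 6.3640.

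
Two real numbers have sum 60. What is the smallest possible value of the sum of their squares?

1800

With a + b = 60, a^2 + b^2 = a^2 + (60 − a)^2.
The derivative 2a − 2(60 − a) = 4a − 120 vanishes at a = 30; second derivative 4 > 0, a minimum.
The minimum is 2·(30)^2 = 1800.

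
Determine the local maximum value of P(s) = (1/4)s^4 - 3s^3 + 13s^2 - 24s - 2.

P'(s) = s^3 - 9s^2 + 26s - 24. Setting P'(s) = 0 gives s ∈ {2, 3, 4}.
Second-derivative test with P''(s) = 3s^2 - 18s + 26: P''(2) = 2 > 0 ⇒ local minimum; P''(3) = -1 < 0 ⇒ local maximum; P''(4) = 2 > 0 ⇒ local minimum.
So the local maximum value is P(3) = -71/4.

-71/4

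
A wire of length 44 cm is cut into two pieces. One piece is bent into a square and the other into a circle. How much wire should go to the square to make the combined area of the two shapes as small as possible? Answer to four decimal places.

24.6444

Let x be the length used for the square. Square side x/4; circle radius (44−x)/(2π).
A(x) = (x/4)² + π·((44−x)/(2π))² = x²/16 + (44−x)²/(4π) for 0 ≤ x ≤ 44. A'(x) = x/8 − (44−x)/(2π) = 0 gives x = 4·44/(π+4) ≈ 24.6444.
A'' = 1/8 + 1/(2π) > 0, so this gives the minimum combined area; x ≈ 24.6444 cm to the square.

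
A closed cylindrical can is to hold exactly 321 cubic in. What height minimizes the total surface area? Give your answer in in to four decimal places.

With radius r and height h, πr²h = 321 so h = 321/(πr²), and S(r) = 2πr² + 2πrh = 2πr² + 2·321/r.
S'(r) = 4πr − 2·321/r² = 0 ⇒ r³ = 321/(2π), so r ≈ 3.7106 and h = 2r ≈ 7.4212.
S''(r) = 4π + 4·321/r³ > 0, so this is the minimum; S ≈ 259.5282.

7.4212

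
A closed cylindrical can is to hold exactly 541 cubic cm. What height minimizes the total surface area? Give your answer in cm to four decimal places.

8.8315

With radius r and height h, πr²h = 541 so h = 541/(πr²), and S(r) = 2πr² + 2πrh = 2πr² + 2·541/r.
S'(r) = 4πr − 2·541/r² = 0 ⇒ r³ = 541/(2π), so r ≈ 4.4158 and h = 2r ≈ 8.8315.
S''(r) = 4π + 4·541/r³ > 0, so this is the minimum; S ≈ 367.5469.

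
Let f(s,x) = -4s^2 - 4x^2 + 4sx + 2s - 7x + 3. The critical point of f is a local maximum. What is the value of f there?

∂f/∂s = -8s + 4x + 2 = 0 and ∂f/∂x = 4s - 8x - 7 = 0, so (s, x) = (-1/4, -1).
The Hessian has f_{ss} = -8, f_{xx} = -8, f_{sx} = 4, giving D = 48 > 0 with f_{ss} < 0, so the point is a local maximum.
f(-1/4, -1) = 25/4.

25/4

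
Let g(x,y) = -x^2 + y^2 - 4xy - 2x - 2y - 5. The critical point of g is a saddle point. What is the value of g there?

∂g/∂x = -2x - 4y - 2 = 0 and ∂g/∂y = -4x + 2y - 2 = 0, so (x, y) = (-3/5, -1/5).
The Hessian has g_{xx} = -2, g_{yy} = 2, g_{xy} = -4, giving D = -20 < 0, so the point is a saddle point.
g(-3/5, -1/5) = -21/5.

-21/5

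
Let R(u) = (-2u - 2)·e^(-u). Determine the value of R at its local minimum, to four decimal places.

By the product rule, R'(u) = (2u)·e^(-u). Since e^(-u) > 0, the only critical point is u = 0.
R''(0) has the same sign as 2 > 0, so this is a local minimum.
R(0) = (-2)·e^(0) ≈ -2.0000.

-2.0000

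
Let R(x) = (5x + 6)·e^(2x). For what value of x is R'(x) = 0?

By the product rule, R'(x) = (10x + 17)·e^(2x). Since e^(2x) > 0, the only critical point is x = -17/10.
R''(-17/10) has the same sign as 10 > 0, so this is a local minimum.
R(-17/10) = (-5/2)·e^(-17/5) ≈ -0.0834.

-17/10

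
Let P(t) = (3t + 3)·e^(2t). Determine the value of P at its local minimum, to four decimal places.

P'(t) = 3·e^(2t) + (3t + 3)·2·e^(2t) = (6t + 9)·e^(2t). Since e^(2t) > 0, the only critical point is t = -3/2.
P''(-3/2) has the same sign as 6 > 0, so this is a local minimum.
P(-3/2) = (-3/2)·e^(-3) ≈ -0.0747.

-0.0747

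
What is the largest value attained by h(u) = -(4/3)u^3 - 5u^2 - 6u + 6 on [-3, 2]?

15

The derivative is -4u^2 - 10u - 6, which vanishes at u = -3/2 and u = -1.
Candidates: h(-3) = 15; h(-3/2) = 33/4; h(-1) = 25/3; h(2) = -110/3.
Hence the absolute maximum is 15 at u = -3.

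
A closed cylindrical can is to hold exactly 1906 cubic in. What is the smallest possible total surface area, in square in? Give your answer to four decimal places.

With radius r and height h, πr²h = 1906 so h = 1906/(πr²), and S(r) = 2πr² + 2πrh = 2πr² + 2·1906/r.
S'(r) = 4πr − 2·1906/r² = 0 ⇒ r³ = 1906/(2π), so r ≈ 6.7192 and h = 2r ≈ 13.4383.
S''(r) = 4π + 4·1906/r³ > 0, so this is the minimum; S ≈ 851.0005.

851.0005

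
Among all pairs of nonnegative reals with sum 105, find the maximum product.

11025/4

With x + y = 105, the product is P(x) = x(105 − x).
P'(x) = 105 − 2x = 0 gives x = 105/2; P'' = −2 < 0, so this is the maximum.
P = 105/2·105/2 = 11025/4.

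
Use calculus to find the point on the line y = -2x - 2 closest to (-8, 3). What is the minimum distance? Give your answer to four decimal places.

4.9193

Minimize D(x)^2 = (x + 8)^2 + (-2x - 5)^2.
d/dx[D^2] = 2(x + 8) + 2·(-2)·(-2x - 5) = 0 ⇒ x = -18/5.
Then y = 26/5 and the distance is √(121/5) ≈ 4.9193.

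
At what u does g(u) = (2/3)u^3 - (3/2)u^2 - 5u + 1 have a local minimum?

Critical points: g'(u) = 2u^2 - 3u - 5 vanishes at u = -1, 5/2.
Since g''(u) = 4u - 3, we get g''(-1) = -7 < 0 ⇒ local maximum; g''(5/2) = 7 > 0 ⇒ local minimum.
Thus g has its local minimum at u = 5/2, with value -251/24.

5/2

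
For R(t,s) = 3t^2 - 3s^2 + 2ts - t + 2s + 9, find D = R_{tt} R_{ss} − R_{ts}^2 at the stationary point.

∂R/∂t = 6t + 2s - 1 = 0 and ∂R/∂s = 2t - 6s + 2 = 0, so (t, s) = (1/20, 7/20).
The Hessian has R_{tt} = 6, R_{ss} = -6, R_{ts} = 2, giving D = -40 < 0, so the point is a saddle point.
D = (6)·(-6) − (2)^2 = -40.

-40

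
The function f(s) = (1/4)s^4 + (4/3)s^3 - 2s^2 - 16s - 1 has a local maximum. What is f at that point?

49/3

Critical points: f'(s) = s^3 + 4s^2 - 4s - 16 vanishes at s = -4, -2, 2.
Since f''(s) = 3s^2 + 8s - 4, we get f''(-4) = 12 > 0 ⇒ local minimum; f''(-2) = -8 < 0 ⇒ local maximum; f''(2) = 24 > 0 ⇒ local minimum.
Thus f has its local maximum at s = -2, with value 49/3.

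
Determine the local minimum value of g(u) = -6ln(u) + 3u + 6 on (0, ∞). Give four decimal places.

g'(u) = -6/u + 3 = 0 gives u = 2.
g''(u) = 6/u², which is positive for u > 0, so this is a local minimum.
g(2) = -6·ln(2) + 6 + 6 ≈ 7.8411.

7.8411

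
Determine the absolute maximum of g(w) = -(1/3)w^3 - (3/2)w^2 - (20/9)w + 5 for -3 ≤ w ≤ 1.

43/6

g'(w) = -w^2 - 3w - 20/9, which vanishes at w = -5/3 and w = -4/3.
Candidates: g(-3) = 43/6; g(-5/3) = 985/162; g(-4/3) = 493/81; g(1) = 17/18.
Hence the absolute maximum is 43/6 at w = -3.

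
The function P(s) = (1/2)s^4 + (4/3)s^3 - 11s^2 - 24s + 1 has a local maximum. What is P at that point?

79/6

Critical points: P'(s) = 2s^3 + 4s^2 - 22s - 24 vanishes at s = -4, -1, 3.
Since P''(s) = 6s^2 + 8s - 22, we get P''(-4) = 42 > 0 ⇒ local minimum; P''(-1) = -24 < 0 ⇒ local maximum; P''(3) = 56 > 0 ⇒ local minimum.
The local maximum is P(-1) = 79/6.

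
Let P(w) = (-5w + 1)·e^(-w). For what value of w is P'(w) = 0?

P'(w) = (-5)·e^(-w) + (-5w + 1)·(-1)·e^(-w) = (5w - 6)·e^(-w). Since e^(-w) > 0, the only critical point is w = 6/5.
P''(6/5) has the same sign as 5 > 0, so this is a local minimum.
P(6/5) = (-5)·e^(-6/5) ≈ -1.5060.

6/5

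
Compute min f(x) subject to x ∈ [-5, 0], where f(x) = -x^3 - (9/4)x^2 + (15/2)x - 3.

The derivative is -3x^2 - (9/2)x + 15/2, whose only zero in [-5, 0] is x = -5/2.
Evaluating at the critical points and endpoints: f(-5) = 113/4; f(-5/2) = -323/16; f(0) = -3.
The minimum over the interval is -323/16, attained at x = -5/2.

-323/16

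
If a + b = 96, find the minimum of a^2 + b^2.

4608

With a + b = 96, a^2 + b^2 = a^2 + (96 − a)^2.
The derivative 2a − 2(96 − a) = 4a − 192 vanishes at a = 48; second derivative 4 > 0, a minimum.
The minimum is 2·(48)^2 = 4608.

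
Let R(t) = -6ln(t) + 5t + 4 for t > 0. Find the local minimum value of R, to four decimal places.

R'(t) = -6/t + 5 = 0 gives t = 6/5.
R''(t) = 6/t², which is positive for t > 0, so this is a local minimum.
R(6/5) = -6·ln(6/5) + 6 + 4 ≈ 8.9061.

8.9061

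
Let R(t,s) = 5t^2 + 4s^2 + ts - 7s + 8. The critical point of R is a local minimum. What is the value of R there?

387/79

∂R/∂t = 10t + s = 0 and ∂R/∂s = t + 8s - 7 = 0, so (t, s) = (-7/79, 70/79).
The Hessian has R_{tt} = 10, R_{ss} = 8, R_{ts} = 1, giving D = 79 > 0 with R_{tt} > 0, so the point is a local minimum.
R(-7/79, 70/79) = 387/79.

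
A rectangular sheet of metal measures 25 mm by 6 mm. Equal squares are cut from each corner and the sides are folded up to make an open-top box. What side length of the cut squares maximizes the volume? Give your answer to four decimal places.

1.3991

With cut size x, the volume is V(x) = x(25 − 2x)(6 − 2x) for 0 < x < 3.
V'(x) = 12x^2 − 124x + 150. Setting V'(x) = 0 gives x ≈ 1.3991 (the root in (0, 3)).
V''(x) = 24x − 124 is negative there, so this is the maximum; V ≈ 99.4560.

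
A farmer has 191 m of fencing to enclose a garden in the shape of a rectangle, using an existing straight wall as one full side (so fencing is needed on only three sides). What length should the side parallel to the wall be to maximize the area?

Let the sides perpendicular to the wall have length x and the parallel side y, so 2x + y = 191 and the area is A = xy = x(191 − 2x).
A'(x) = 191 − 4x = 0 gives x = 191/4, and A''(x) = −4 < 0 confirms a maximum.
Then y = 191 − 2·191/4 = 191/2 and A = 36481/8.

191/2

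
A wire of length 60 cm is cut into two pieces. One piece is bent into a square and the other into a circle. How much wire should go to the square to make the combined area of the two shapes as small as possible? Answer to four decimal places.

33.6059

Let x be the length used for the square. Square side x/4; circle radius (60−x)/(2π).
A(x) = (x/4)² + π·((60−x)/(2π))² = x²/16 + (60−x)²/(4π) for 0 ≤ x ≤ 60. A'(x) = x/8 − (60−x)/(2π) = 0 gives x = 4·60/(π+4) ≈ 33.6059.
A'' = 1/8 + 1/(2π) > 0, so this gives the minimum combined area; x ≈ 33.6059 cm to the square.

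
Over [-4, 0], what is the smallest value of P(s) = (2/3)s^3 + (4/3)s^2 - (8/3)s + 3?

P'(s) = 2s^2 + (8/3)s - 8/3, whose only zero in [-4, 0] is s = -2.
Candidates: P(-4) = -23/3; P(-2) = 25/3; P(0) = 3.
The minimum over the interval is -23/3, attained at s = -4.

-23/3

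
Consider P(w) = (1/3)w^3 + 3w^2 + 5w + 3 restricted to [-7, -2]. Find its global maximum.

P'(w) = w^2 + 6w + 5, whose only zero in [-7, -2] is w = -5.
Evaluating at the critical points and endpoints: P(-7) = 2/3; P(-5) = 34/3; P(-2) = 7/3.
Hence the absolute maximum is 34/3 at w = -5.

34/3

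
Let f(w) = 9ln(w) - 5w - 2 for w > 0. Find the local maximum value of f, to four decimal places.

f'(w) = 9/w − 5 = 0 gives w = 9/5.
f''(w) = -9/w², which is negative for w > 0, so this is a local maximum.
f(9/5) = 9·ln(9/5) - 9 - 2 ≈ -5.7099.

-5.7099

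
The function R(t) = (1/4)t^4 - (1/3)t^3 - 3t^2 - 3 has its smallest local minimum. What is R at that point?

-75/4

R'(t) = t^3 - t^2 - 6t = 0 at t = -2, 0, 3.
R''(t) = 3t^2 - 2t - 6. R''(-2) = 10 > 0 ⇒ local minimum; R''(0) = -6 < 0 ⇒ local maximum; R''(3) = 15 > 0 ⇒ local minimum.
So the smallest local minimum value is R(3) = -75/4.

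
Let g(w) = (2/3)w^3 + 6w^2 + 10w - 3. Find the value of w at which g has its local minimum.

-1

Critical points: g'(w) = 2w^2 + 12w + 10 vanishes at w = -5, -1.
g''(w) = 4w + 12. g''(-5) = -8 < 0 ⇒ local maximum; g''(-1) = 8 > 0 ⇒ local minimum.
The local minimum is g(-1) = -23/3.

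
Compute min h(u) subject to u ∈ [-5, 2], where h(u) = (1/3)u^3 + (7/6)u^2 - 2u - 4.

The derivative is u^2 + (7/3)u - 2, which vanishes at u = -3 and u = 2/3.
Evaluating at the critical points and endpoints: h(-5) = -13/2,  h(-3) = 7/2,  h(2/3) = -382/81,  h(2) = -2/3.
Hence the absolute minimum is -13/2 at u = -5.

-13/2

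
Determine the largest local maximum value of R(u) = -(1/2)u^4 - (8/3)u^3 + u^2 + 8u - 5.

R'(u) = -2u^3 - 8u^2 + 2u + 8. Setting R'(u) = 0 gives u ∈ {-4, -1, 1}.
Second-derivative test with R''(u) = -6u^2 - 16u + 2: R''(-4) = -30 < 0 ⇒ local maximum; R''(-1) = 12 > 0 ⇒ local minimum; R''(1) = -20 < 0 ⇒ local maximum.
So the largest local maximum value is R(-4) = 65/3.

65/3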